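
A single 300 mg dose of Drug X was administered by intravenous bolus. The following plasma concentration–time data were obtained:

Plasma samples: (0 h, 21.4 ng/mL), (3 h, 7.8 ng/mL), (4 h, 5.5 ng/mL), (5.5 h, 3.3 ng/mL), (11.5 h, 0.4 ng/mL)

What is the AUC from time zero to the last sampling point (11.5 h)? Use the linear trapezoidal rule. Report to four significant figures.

AUC = 68.15 ng/mL·h

Trapezoidal AUC_0→11.5:
  [0→3]: (21.4+7.8)/2 × 3 = 43.8
  [3→4]: (7.8+5.5)/2 × 1 = 6.65
  [4→5.5]: (5.5+3.3)/2 × 1.5 = 6.6
  [5.5→11.5]: (3.3+0.4)/2 × 6 = 11.1
  Sum = 68.15 ng/mL·h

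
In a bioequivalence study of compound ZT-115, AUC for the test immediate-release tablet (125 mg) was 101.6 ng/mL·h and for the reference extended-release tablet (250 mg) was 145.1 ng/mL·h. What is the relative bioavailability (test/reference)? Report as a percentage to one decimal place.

F_rel = (AUC_test/D_test) / (AUC_ref/D_ref)
      = (101.6/125) / (145.1/250)
      = 0.8128 / 0.5804 = 1.4004 = 140.04%

F_rel = 140.0%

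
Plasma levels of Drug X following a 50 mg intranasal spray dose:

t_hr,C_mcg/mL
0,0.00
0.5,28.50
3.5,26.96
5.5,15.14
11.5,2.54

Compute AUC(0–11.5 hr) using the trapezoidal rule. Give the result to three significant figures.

AUC = 185 mcg/mL·hr

Trapezoidal AUC_0→11.5:
  [0→0.5]: (0.00+28.50)/2 × 0.5 = 7.125
  [0.5→3.5]: (28.50+26.96)/2 × 3 = 83.19
  [3.5→5.5]: (26.96+15.14)/2 × 2 = 42.1
  [5.5→11.5]: (15.14+2.54)/2 × 6 = 53.04
  Sum = 185.455 mcg/mL·hr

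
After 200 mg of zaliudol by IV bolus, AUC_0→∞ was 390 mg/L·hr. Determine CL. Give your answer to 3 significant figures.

CL = 0.513 L/hr

CL = Dose_iv / AUC_0→∞
   = 200 / 390 = 0.512821 L/hr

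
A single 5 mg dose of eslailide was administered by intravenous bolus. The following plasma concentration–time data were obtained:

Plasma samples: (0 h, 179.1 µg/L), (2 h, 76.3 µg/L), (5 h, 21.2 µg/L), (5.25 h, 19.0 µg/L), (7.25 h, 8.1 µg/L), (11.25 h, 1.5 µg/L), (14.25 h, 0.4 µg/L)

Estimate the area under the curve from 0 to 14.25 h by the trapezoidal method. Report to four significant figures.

Trapezoidal AUC_0→14.25:
  [0→2]: (179.1+76.3)/2 × 2 = 255.4
  [2→5]: (76.3+21.2)/2 × 3 = 146.25
  [5→5.25]: (21.2+19.0)/2 × 0.25 = 5.025
  [5.25→7.25]: (19.0+8.1)/2 × 2 = 27.1
  [7.25→11.25]: (8.1+1.5)/2 × 4 = 19.2
  [11.25→14.25]: (1.5+0.4)/2 × 3 = 2.85
  Sum = 455.825 µg/L·h

AUC = 455.8 µg/L·h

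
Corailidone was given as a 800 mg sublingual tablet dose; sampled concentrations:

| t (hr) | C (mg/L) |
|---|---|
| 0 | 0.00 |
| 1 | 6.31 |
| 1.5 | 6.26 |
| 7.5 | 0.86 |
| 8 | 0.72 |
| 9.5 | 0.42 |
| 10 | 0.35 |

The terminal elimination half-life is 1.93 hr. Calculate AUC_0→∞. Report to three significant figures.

AUC = 30.1 mg/L·hr

Trapezoidal AUC_0→10:
  [0→1]: (0.00+6.31)/2 × 1 = 3.155
  [1→1.5]: (6.31+6.26)/2 × 0.5 = 3.1425
  [1.5→7.5]: (6.26+0.86)/2 × 6 = 21.36
  [7.5→8]: (0.86+0.72)/2 × 0.5 = 0.395
  [8→9.5]: (0.72+0.42)/2 × 1.5 = 0.855
  [9.5→10]: (0.42+0.35)/2 × 0.5 = 0.1925
  Sum = 29.1 mg/L·hr
k_e = ln2 / t½ = 0.693147 / 1.93 = 0.3591 hr^-1
Extrapolated tail: C_last / k_e = 0.35 / 0.3591 = 0.975
AUC_0→∞ = 29.1 + 0.975 = 30.075 mg/L·hr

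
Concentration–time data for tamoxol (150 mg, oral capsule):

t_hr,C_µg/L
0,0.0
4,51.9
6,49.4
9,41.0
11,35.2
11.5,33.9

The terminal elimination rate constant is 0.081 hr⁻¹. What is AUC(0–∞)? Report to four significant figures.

Trapezoidal AUC_0→11.5:
  [0→4]: (0.0+51.9)/2 × 4 = 103.8
  [4→6]: (51.9+49.4)/2 × 2 = 101.3
  [6→9]: (49.4+41.0)/2 × 3 = 135.6
  [9→11]: (41.0+35.2)/2 × 2 = 76.2
  [11→11.5]: (35.2+33.9)/2 × 0.5 = 17.275
  Sum = 434.175 µg/L·hr
Extrapolated tail: C_last / k_e = 33.9 / 0.081 = 418.519
AUC_0→∞ = 434.175 + 418.519 = 852.694 µg/L·hr

AUC = 852.7 µg/L·hr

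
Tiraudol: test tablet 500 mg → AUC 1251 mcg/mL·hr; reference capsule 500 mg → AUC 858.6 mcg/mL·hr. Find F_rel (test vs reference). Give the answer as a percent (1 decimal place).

F_rel = (AUC_test/D_test) / (AUC_ref/D_ref)
      = (1251/500) / (858.6/500)
      = 2.502 / 1.7172 = 1.4570 = 145.70%

F_rel = 145.7%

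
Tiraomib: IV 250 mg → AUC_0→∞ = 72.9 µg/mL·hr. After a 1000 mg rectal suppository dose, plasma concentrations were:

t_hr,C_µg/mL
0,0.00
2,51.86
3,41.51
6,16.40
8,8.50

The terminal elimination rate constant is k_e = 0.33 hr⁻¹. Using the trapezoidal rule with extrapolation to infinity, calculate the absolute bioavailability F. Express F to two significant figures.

Trapezoidal AUC_0→8 (rectal suppository):
  [0→2]: (0.00+51.86)/2 × 2 = 51.86
  [2→3]: (51.86+41.51)/2 × 1 = 46.685
  [3→6]: (41.51+16.40)/2 × 3 = 86.865
  [6→8]: (16.40+8.50)/2 × 2 = 24.9
  Sum = 210.31 µg/mL·hr
Tail: C_last/k_e = 8.50/0.33 = 25.758
AUC_0→∞ (rectal suppository) = 210.31 + 25.758 = 236.068 µg/mL·hr
F = (AUC_ev/D_ev)/(AUC_iv/D_iv) = (236.068/1000)/(72.9/250) = 0.236068/0.2916 = 0.8096

F = 0.81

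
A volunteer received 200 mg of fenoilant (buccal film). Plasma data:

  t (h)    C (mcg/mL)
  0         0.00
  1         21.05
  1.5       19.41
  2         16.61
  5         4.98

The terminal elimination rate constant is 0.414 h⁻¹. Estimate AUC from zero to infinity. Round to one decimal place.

AUC = 74.1 mcg/mL·h

Trapezoidal AUC_0→5:
  [0→1]: (0.00+21.05)/2 × 1 = 10.525
  [1→1.5]: (21.05+19.41)/2 × 0.5 = 10.115
  [1.5→2]: (19.41+16.61)/2 × 0.5 = 9.005
  [2→5]: (16.61+4.98)/2 × 3 = 32.385
  Sum = 62.03 mcg/mL·h
Extrapolated tail: C_last / k_e = 4.98 / 0.414 = 12.029
AUC_0→∞ = 62.03 + 12.029 = 74.059 mcg/mL·h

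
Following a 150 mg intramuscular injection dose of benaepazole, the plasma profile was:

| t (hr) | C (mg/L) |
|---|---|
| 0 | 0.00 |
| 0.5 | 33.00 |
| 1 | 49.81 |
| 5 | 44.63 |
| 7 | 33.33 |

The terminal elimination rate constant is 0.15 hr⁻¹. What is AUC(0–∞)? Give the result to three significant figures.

Trapezoidal AUC_0→7:
  [0→0.5]: (0.00+33.00)/2 × 0.5 = 8.25
  [0.5→1]: (33.00+49.81)/2 × 0.5 = 20.7025
  [1→5]: (49.81+44.63)/2 × 4 = 188.88
  [5→7]: (44.63+33.33)/2 × 2 = 77.96
  Sum = 295.7925 mg/L·hr
Extrapolated tail: C_last / k_e = 33.33 / 0.15 = 222.200
AUC_0→∞ = 295.7925 + 222.200 = 517.9925 mg/L·hr

AUC = 518 mg/L·hr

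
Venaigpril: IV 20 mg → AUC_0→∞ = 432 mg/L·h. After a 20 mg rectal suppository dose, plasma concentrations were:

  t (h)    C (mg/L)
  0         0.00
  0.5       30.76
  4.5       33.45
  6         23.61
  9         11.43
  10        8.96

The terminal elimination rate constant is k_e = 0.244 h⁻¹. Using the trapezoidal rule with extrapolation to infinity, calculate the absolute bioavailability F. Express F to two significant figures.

F = 0.64

Trapezoidal AUC_0→10 (rectal suppository):
  [0→0.5]: (0.00+30.76)/2 × 0.5 = 7.69
  [0.5→4.5]: (30.76+33.45)/2 × 4 = 128.42
  [4.5→6]: (33.45+23.61)/2 × 1.5 = 42.795
  [6→9]: (23.61+11.43)/2 × 3 = 52.56
  [9→10]: (11.43+8.96)/2 × 1 = 10.195
  Sum = 241.66 mg/L·h
Tail: C_last/k_e = 8.96/0.244 = 36.721
AUC_0→∞ (rectal suppository) = 241.66 + 36.721 = 278.381 mg/L·h
F = (AUC_ev/D_ev)/(AUC_iv/D_iv) = (278.381/20)/(432/20) = 13.91905/21.6 = 0.6444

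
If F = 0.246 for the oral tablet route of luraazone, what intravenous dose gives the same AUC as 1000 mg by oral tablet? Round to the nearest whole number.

Systemic exposure from an extravascular dose = F × D_ev, so the equivalent IV dose is F × D_ev.
D_iv = F × D_ev = 0.246 × 1000 = 246 mg

D_iv = 246 mg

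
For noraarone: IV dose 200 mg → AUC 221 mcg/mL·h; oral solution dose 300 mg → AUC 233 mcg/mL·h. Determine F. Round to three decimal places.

F = 0.703

F = (AUC_ev / D_ev) / (AUC_iv / D_iv)
  = (233/300) / (221/200)
  = 0.776667 / 1.105 = 0.7029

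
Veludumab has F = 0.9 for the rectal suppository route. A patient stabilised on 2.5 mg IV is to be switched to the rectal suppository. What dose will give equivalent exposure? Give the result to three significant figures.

D_rectal = 2.78 mg

For equal systemic exposure: F × D_ev = D_iv
D_ev = D_iv / F = 2.5 / 0.9 = 2.77778 mg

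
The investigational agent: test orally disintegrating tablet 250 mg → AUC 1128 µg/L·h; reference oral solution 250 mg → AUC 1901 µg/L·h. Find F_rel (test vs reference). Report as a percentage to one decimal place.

F_rel = 59.3%

F_rel = (AUC_test/D_test) / (AUC_ref/D_ref)
      = (1128/250) / (1901/250)
      = 4.512 / 7.604 = 0.5934 = 59.34%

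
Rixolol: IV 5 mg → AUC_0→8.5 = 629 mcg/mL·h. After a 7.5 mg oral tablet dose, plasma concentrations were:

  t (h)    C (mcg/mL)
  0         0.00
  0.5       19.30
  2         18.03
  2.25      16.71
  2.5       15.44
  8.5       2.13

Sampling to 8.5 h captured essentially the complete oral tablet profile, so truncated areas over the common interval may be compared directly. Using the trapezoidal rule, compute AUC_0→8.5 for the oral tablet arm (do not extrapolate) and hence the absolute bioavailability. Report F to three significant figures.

F = 0.0995

Trapezoidal AUC_0→8.5 (oral tablet):
  [0→0.5]: (0.00+19.30)/2 × 0.5 = 4.825
  [0.5→2]: (19.30+18.03)/2 × 1.5 = 27.9975
  [2→2.25]: (18.03+16.71)/2 × 0.25 = 4.3425
  [2.25→2.5]: (16.71+15.44)/2 × 0.25 = 4.01875
  [2.5→8.5]: (15.44+2.13)/2 × 6 = 52.71
  Sum = 93.89375 mcg/mL·h
F = (AUC_ev/D_ev)/(AUC_iv/D_iv) = (93.89375/7.5)/(629/5) = 12.5192/125.8 = 0.0995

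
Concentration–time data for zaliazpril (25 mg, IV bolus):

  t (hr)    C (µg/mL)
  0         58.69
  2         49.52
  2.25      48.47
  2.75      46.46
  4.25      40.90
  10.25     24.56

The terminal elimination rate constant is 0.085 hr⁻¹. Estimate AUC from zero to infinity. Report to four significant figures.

Trapezoidal AUC_0→10.25:
  [0→2]: (58.69+49.52)/2 × 2 = 108.21
  [2→2.25]: (49.52+48.47)/2 × 0.25 = 12.24875
  [2.25→2.75]: (48.47+46.46)/2 × 0.5 = 23.7325
  [2.75→4.25]: (46.46+40.90)/2 × 1.5 = 65.52
  [4.25→10.25]: (40.90+24.56)/2 × 6 = 196.38
  Sum = 406.09125 µg/mL·hr
Extrapolated tail: C_last / k_e = 24.56 / 0.085 = 288.941
AUC_0→∞ = 406.09125 + 288.941 = 695.03225 µg/mL·hr

AUC = 695.0 µg/mL·hr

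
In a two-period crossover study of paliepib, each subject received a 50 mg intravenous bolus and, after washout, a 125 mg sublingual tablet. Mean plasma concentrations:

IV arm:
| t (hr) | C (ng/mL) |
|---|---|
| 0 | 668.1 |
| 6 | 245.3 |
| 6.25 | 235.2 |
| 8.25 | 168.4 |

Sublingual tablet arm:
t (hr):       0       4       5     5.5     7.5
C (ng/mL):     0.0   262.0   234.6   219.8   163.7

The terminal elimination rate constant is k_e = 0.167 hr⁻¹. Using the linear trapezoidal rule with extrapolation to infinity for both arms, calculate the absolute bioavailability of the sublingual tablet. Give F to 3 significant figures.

Trapezoidal AUC_0→8.25 (IV):
  [0→6]: (668.1+245.3)/2 × 6 = 2740.2
  [6→6.25]: (245.3+235.2)/2 × 0.25 = 60.0625
  [6.25→8.25]: (235.2+168.4)/2 × 2 = 403.6
  Sum = 3203.8625 ng/mL·hr
IV tail: 168.4/0.167 = 1008.383; AUC_iv,0→∞ = 3203.8625 + 1008.383 = 4212.2455 ng/mL·hr
Trapezoidal AUC_0→7.5 (sublingual tablet):
  [0→4]: (0.0+262.0)/2 × 4 = 524.0
  [4→5]: (262.0+234.6)/2 × 1 = 248.3
  [5→5.5]: (234.6+219.8)/2 × 0.5 = 113.6
  [5.5→7.5]: (219.8+163.7)/2 × 2 = 383.5
  Sum = 1269.4 ng/mL·hr
sublingual tablet tail: 163.7/0.167 = 980.240; AUC_ev,0→∞ = 1269.4 + 980.240 = 2249.64 ng/mL·hr
F = (AUC_ev/D_ev)/(AUC_iv/D_iv) = (2249.64/125)/(4212.2455/50) = 17.99712/84.24491 = 0.2136

F = 0.214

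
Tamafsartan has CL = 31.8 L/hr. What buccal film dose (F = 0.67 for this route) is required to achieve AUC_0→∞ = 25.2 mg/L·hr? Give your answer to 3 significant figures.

Dose = CL × AUC_0→∞ / F
     = 31.8 × 25.2 / 0.67 = 1196.06 mg

Dose = 1200 mg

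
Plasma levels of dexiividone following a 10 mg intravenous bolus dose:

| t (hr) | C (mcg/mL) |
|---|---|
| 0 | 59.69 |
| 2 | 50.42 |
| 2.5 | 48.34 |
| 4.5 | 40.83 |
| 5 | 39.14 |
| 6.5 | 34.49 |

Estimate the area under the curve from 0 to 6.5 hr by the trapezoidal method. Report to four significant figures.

Trapezoidal AUC_0→6.5:
  [0→2]: (59.69+50.42)/2 × 2 = 110.11
  [2→2.5]: (50.42+48.34)/2 × 0.5 = 24.69
  [2.5→4.5]: (48.34+40.83)/2 × 2 = 89.17
  [4.5→5]: (40.83+39.14)/2 × 0.5 = 19.9925
  [5→6.5]: (39.14+34.49)/2 × 1.5 = 55.2225
  Sum = 299.185 mcg/mL·hr

AUC = 299.2 mcg/mL·hr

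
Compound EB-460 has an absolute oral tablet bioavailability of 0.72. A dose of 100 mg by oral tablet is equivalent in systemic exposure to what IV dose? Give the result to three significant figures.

Systemic exposure from an extravascular dose = F × D_ev, so the equivalent IV dose is F × D_ev.
D_iv = F × D_ev = 0.72 × 100 = 72 mg

D_iv = 72.0 mg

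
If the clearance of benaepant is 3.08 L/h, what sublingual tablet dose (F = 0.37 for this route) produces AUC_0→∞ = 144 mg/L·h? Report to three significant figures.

Dose = CL × AUC_0→∞ / F
     = 3.08 × 144 / 0.37 = 1198.7 mg

Dose = 1200 mg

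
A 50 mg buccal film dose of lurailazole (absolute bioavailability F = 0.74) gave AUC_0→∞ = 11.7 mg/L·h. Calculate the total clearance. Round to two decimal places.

CL = F × Dose / AUC_0→∞
   = 0.74 × 50 / 11.7 = 3.16239 L/h

CL = 3.16 L/h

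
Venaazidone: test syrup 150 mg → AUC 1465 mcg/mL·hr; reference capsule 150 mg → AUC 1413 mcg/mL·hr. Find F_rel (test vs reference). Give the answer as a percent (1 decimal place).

F_rel = 103.7%

F_rel = (AUC_test/D_test) / (AUC_ref/D_ref)
      = (1465/150) / (1413/150)
      = 9.76667 / 9.42 = 1.0368 = 103.68%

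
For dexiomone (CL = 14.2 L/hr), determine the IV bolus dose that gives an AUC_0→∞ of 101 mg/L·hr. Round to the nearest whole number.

Dose_iv = CL × AUC_0→∞
     = 14.2 × 101 = 1434.2 mg

Dose = 1434 mg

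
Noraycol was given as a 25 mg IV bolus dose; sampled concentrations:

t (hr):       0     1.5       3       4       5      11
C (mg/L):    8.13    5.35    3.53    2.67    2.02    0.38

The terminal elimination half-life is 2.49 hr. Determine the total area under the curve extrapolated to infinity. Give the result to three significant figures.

AUC = 30.8 mg/L·hr

Trapezoidal AUC_0→11:
  [0→1.5]: (8.13+5.35)/2 × 1.5 = 10.11
  [1.5→3]: (5.35+3.53)/2 × 1.5 = 6.66
  [3→4]: (3.53+2.67)/2 × 1 = 3.1
  [4→5]: (2.67+2.02)/2 × 1 = 2.345
  [5→11]: (2.02+0.38)/2 × 6 = 7.2
  Sum = 29.415 mg/L·hr
k_e = ln2 / t½ = 0.693147 / 2.49 = 0.2784 hr^-1
Extrapolated tail: C_last / k_e = 0.38 / 0.2784 = 1.365
AUC_0→∞ = 29.415 + 1.365 = 30.78 mg/L·hr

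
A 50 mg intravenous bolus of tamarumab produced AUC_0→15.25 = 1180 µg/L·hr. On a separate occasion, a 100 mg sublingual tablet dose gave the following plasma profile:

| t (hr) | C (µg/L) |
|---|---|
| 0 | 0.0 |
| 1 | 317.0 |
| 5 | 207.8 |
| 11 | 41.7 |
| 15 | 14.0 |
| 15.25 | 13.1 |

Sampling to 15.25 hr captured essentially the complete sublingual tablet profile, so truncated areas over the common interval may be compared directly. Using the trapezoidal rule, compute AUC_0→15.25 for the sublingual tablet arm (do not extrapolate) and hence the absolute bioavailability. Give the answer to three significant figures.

Trapezoidal AUC_0→15.25 (sublingual tablet):
  [0→1]: (0.0+317.0)/2 × 1 = 158.5
  [1→5]: (317.0+207.8)/2 × 4 = 1049.6
  [5→11]: (207.8+41.7)/2 × 6 = 748.5
  [11→15]: (41.7+14.0)/2 × 4 = 111.4
  [15→15.25]: (14.0+13.1)/2 × 0.25 = 3.3875
  Sum = 2071.3875 µg/L·hr
F = (AUC_ev/D_ev)/(AUC_iv/D_iv) = (2071.3875/100)/(1180/50) = 20.713875/23.6 = 0.8777

F = 0.878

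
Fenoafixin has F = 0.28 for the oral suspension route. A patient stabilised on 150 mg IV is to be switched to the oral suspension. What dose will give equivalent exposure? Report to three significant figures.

D_oral = 536 mg

For equal systemic exposure: F × D_ev = D_iv
D_ev = D_iv / F = 150 / 0.28 = 535.714 mg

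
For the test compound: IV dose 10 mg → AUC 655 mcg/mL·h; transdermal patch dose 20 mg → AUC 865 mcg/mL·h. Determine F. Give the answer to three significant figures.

F = (AUC_ev / D_ev) / (AUC_iv / D_iv)
  = (865/20) / (655/10)
  = 43.25 / 65.5 = 0.6603

F = 0.660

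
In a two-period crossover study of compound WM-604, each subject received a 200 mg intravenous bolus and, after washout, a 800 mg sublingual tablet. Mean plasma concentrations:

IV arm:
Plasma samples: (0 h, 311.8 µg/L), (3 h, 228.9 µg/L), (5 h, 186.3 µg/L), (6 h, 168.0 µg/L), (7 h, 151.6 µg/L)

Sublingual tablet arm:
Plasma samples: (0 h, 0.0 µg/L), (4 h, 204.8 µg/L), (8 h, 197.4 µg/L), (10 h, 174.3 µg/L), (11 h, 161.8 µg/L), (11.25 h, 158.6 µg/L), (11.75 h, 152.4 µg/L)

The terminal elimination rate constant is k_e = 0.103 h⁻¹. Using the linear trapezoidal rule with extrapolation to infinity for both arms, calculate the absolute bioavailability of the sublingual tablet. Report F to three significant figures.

Trapezoidal AUC_0→7 (IV):
  [0→3]: (311.8+228.9)/2 × 3 = 811.05
  [3→5]: (228.9+186.3)/2 × 2 = 415.2
  [5→6]: (186.3+168.0)/2 × 1 = 177.15
  [6→7]: (168.0+151.6)/2 × 1 = 159.8
  Sum = 1563.2 µg/L·h
IV tail: 151.6/0.103 = 1471.845; AUC_iv,0→∞ = 1563.2 + 1471.845 = 3035.045 µg/L·h
Trapezoidal AUC_0→11.75 (sublingual tablet):
  [0→4]: (0.0+204.8)/2 × 4 = 409.6
  [4→8]: (204.8+197.4)/2 × 4 = 804.4
  [8→10]: (197.4+174.3)/2 × 2 = 371.7
  [10→11]: (174.3+161.8)/2 × 1 = 168.05
  [11→11.25]: (161.8+158.6)/2 × 0.25 = 40.05
  [11.25→11.75]: (158.6+152.4)/2 × 0.5 = 77.75
  Sum = 1871.55 µg/L·h
sublingual tablet tail: 152.4/0.103 = 1479.612; AUC_ev,0→∞ = 1871.55 + 1479.612 = 3351.162 µg/L·h
F = (AUC_ev/D_ev)/(AUC_iv/D_iv) = (3351.162/800)/(3035.045/200) = 4.1889525/15.175225 = 0.2760

F = 0.276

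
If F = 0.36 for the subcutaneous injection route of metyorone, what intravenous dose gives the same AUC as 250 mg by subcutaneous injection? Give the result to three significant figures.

D_iv = 90.0 mg

Systemic exposure from an extravascular dose = F × D_ev, so the equivalent IV dose is F × D_ev.
D_iv = F × D_ev = 0.36 × 250 = 90 mg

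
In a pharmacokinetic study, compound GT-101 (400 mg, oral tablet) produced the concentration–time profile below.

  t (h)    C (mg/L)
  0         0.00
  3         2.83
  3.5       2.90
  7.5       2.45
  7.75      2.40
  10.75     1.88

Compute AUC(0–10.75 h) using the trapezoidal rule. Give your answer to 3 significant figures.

Trapezoidal AUC_0→10.75:
  [0→3]: (0.00+2.83)/2 × 3 = 4.245
  [3→3.5]: (2.83+2.90)/2 × 0.5 = 1.4325
  [3.5→7.5]: (2.90+2.45)/2 × 4 = 10.7
  [7.5→7.75]: (2.45+2.40)/2 × 0.25 = 0.60625
  [7.75→10.75]: (2.40+1.88)/2 × 3 = 6.42
  Sum = 23.40375 mg/L·h

AUC = 23.4 mg/L·h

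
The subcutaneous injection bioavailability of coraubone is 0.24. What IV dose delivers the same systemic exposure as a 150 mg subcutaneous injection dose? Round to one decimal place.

Systemic exposure from an extravascular dose = F × D_ev, so the equivalent IV dose is F × D_ev.
D_iv = F × D_ev = 0.24 × 150 = 36 mg

D_iv = 36.0 mg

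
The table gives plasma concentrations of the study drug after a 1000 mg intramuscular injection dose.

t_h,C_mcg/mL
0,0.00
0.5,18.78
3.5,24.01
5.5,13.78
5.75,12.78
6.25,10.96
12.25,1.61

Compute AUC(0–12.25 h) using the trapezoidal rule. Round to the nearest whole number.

AUC = 154 mcg/mL·h

Trapezoidal AUC_0→12.25:
  [0→0.5]: (0.00+18.78)/2 × 0.5 = 4.695
  [0.5→3.5]: (18.78+24.01)/2 × 3 = 64.185
  [3.5→5.5]: (24.01+13.78)/2 × 2 = 37.79
  [5.5→5.75]: (13.78+12.78)/2 × 0.25 = 3.32
  [5.75→6.25]: (12.78+10.96)/2 × 0.5 = 5.935
  [6.25→12.25]: (10.96+1.61)/2 × 6 = 37.71
  Sum = 153.635 mcg/mL·h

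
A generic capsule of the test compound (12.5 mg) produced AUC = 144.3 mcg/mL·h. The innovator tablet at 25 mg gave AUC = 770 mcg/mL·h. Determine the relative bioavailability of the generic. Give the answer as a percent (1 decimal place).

F_rel = 37.5%

F_rel = (AUC_test/D_test) / (AUC_ref/D_ref)
      = (144.3/12.5) / (770/25)
      = 11.544 / 30.8 = 0.3748 = 37.48%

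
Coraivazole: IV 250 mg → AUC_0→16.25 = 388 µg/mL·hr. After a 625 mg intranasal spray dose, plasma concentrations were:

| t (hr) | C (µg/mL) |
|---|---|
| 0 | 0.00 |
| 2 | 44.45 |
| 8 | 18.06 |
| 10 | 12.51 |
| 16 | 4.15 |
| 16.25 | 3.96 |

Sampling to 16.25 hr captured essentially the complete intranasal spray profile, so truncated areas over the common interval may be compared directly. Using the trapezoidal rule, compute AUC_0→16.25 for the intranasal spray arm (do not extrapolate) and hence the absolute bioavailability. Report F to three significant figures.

F = 0.323

Trapezoidal AUC_0→16.25 (intranasal spray):
  [0→2]: (0.00+44.45)/2 × 2 = 44.45
  [2→8]: (44.45+18.06)/2 × 6 = 187.53
  [8→10]: (18.06+12.51)/2 × 2 = 30.57
  [10→16]: (12.51+4.15)/2 × 6 = 49.98
  [16→16.25]: (4.15+3.96)/2 × 0.25 = 1.01375
  Sum = 313.54375 µg/mL·hr
F = (AUC_ev/D_ev)/(AUC_iv/D_iv) = (313.54375/625)/(388/250) = 0.50167/1.552 = 0.3232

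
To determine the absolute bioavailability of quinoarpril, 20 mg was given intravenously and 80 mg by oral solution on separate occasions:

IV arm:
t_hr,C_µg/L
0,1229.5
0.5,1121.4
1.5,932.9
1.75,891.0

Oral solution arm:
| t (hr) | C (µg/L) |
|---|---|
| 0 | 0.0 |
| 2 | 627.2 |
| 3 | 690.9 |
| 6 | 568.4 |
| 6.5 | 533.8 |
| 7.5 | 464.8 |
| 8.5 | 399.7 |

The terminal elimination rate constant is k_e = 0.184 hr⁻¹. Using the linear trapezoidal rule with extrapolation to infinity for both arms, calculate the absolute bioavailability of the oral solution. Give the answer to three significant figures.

Trapezoidal AUC_0→1.75 (IV):
  [0→0.5]: (1229.5+1121.4)/2 × 0.5 = 587.725
  [0.5→1.5]: (1121.4+932.9)/2 × 1 = 1027.15
  [1.5→1.75]: (932.9+891.0)/2 × 0.25 = 227.9875
  Sum = 1842.8625 µg/L·hr
IV tail: 891.0/0.184 = 4842.391; AUC_iv,0→∞ = 1842.8625 + 4842.391 = 6685.2535 µg/L·hr
Trapezoidal AUC_0→8.5 (oral solution):
  [0→2]: (0.0+627.2)/2 × 2 = 627.2
  [2→3]: (627.2+690.9)/2 × 1 = 659.05
  [3→6]: (690.9+568.4)/2 × 3 = 1888.95
  [6→6.5]: (568.4+533.8)/2 × 0.5 = 275.55
  [6.5→7.5]: (533.8+464.8)/2 × 1 = 499.3
  [7.5→8.5]: (464.8+399.7)/2 × 1 = 432.25
  Sum = 4382.3 µg/L·hr
oral solution tail: 399.7/0.184 = 2172.283; AUC_ev,0→∞ = 4382.3 + 2172.283 = 6554.583 µg/L·hr
F = (AUC_ev/D_ev)/(AUC_iv/D_iv) = (6554.583/80)/(6685.2535/20) = 81.9323/334.263 = 0.2451

F = 0.245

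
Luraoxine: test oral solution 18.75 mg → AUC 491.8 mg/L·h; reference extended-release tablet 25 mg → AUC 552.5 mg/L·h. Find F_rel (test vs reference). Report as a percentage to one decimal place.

F_rel = 118.7%

F_rel = (AUC_test/D_test) / (AUC_ref/D_ref)
      = (491.8/18.75) / (552.5/25)
      = 26.2293 / 22.1 = 1.1868 = 118.68%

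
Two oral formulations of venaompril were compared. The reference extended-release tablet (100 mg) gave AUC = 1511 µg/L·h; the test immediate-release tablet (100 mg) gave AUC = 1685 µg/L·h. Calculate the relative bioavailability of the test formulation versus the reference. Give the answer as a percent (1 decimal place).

F_rel = (AUC_test/D_test) / (AUC_ref/D_ref)
      = (1685/100) / (1511/100)
      = 16.85 / 15.11 = 1.1152 = 111.52%

F_rel = 111.5%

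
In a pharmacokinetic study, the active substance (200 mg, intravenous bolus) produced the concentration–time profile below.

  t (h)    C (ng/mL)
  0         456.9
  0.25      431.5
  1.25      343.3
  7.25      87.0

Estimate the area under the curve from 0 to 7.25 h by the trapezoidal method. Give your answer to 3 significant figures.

AUC = 1790 ng/mL·h

Trapezoidal AUC_0→7.25:
  [0→0.25]: (456.9+431.5)/2 × 0.25 = 111.05
  [0.25→1.25]: (431.5+343.3)/2 × 1 = 387.4
  [1.25→7.25]: (343.3+87.0)/2 × 6 = 1290.9
  Sum = 1789.35 ng/mL·h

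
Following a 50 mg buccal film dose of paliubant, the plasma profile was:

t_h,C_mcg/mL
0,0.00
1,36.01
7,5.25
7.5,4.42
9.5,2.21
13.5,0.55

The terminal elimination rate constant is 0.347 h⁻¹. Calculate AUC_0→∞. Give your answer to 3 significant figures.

Trapezoidal AUC_0→13.5:
  [0→1]: (0.00+36.01)/2 × 1 = 18.005
  [1→7]: (36.01+5.25)/2 × 6 = 123.78
  [7→7.5]: (5.25+4.42)/2 × 0.5 = 2.4175
  [7.5→9.5]: (4.42+2.21)/2 × 2 = 6.63
  [9.5→13.5]: (2.21+0.55)/2 × 4 = 5.52
  Sum = 156.3525 mcg/mL·h
Extrapolated tail: C_last / k_e = 0.55 / 0.347 = 1.585
AUC_0→∞ = 156.3525 + 1.585 = 157.9375 mcg/mL·h

AUC = 158 mcg/mL·h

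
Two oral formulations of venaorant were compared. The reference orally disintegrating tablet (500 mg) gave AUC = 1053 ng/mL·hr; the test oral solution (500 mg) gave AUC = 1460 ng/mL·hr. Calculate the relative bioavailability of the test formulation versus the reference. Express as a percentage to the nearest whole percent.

F_rel = 139%

F_rel = (AUC_test/D_test) / (AUC_ref/D_ref)
      = (1460/500) / (1053/500)
      = 2.92 / 2.106 = 1.3865 = 138.65%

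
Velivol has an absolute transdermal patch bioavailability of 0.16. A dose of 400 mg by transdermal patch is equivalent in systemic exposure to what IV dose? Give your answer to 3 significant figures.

D_iv = 64.0 mg

Systemic exposure from an extravascular dose = F × D_ev, so the equivalent IV dose is F × D_ev.
D_iv = F × D_ev = 0.16 × 400 = 64 mg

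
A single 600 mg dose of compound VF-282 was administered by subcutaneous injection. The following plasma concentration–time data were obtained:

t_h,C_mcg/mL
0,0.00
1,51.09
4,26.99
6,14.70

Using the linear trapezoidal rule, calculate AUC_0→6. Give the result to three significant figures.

Trapezoidal AUC_0→6:
  [0→1]: (0.00+51.09)/2 × 1 = 25.545
  [1→4]: (51.09+26.99)/2 × 3 = 117.12
  [4→6]: (26.99+14.70)/2 × 2 = 41.69
  Sum = 184.355 mcg/mL·h

AUC = 184 mcg/mL·h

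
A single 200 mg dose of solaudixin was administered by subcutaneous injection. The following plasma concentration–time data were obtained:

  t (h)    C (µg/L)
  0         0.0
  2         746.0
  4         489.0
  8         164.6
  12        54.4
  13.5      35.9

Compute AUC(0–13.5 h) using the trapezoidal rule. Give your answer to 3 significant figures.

Trapezoidal AUC_0→13.5:
  [0→2]: (0.0+746.0)/2 × 2 = 746.0
  [2→4]: (746.0+489.0)/2 × 2 = 1235.0
  [4→8]: (489.0+164.6)/2 × 4 = 1307.2
  [8→12]: (164.6+54.4)/2 × 4 = 438.0
  [12→13.5]: (54.4+35.9)/2 × 1.5 = 67.725
  Sum = 3793.925 µg/L·h

AUC = 3790 µg/L·h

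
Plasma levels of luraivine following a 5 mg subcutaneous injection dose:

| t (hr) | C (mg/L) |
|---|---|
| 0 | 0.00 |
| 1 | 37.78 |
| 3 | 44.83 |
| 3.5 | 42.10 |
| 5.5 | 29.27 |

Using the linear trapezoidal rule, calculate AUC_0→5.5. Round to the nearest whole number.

AUC = 195 mg/L·hr

Trapezoidal AUC_0→5.5:
  [0→1]: (0.00+37.78)/2 × 1 = 18.89
  [1→3]: (37.78+44.83)/2 × 2 = 82.61
  [3→3.5]: (44.83+42.10)/2 × 0.5 = 21.7325
  [3.5→5.5]: (42.10+29.27)/2 × 2 = 71.37
  Sum = 194.6025 mg/L·hr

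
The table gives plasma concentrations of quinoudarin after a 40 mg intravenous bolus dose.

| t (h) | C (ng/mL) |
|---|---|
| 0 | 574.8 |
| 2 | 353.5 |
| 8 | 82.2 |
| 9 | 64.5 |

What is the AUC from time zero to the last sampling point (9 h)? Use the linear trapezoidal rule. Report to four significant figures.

Trapezoidal AUC_0→9:
  [0→2]: (574.8+353.5)/2 × 2 = 928.3
  [2→8]: (353.5+82.2)/2 × 6 = 1307.1
  [8→9]: (82.2+64.5)/2 × 1 = 73.35
  Sum = 2308.75 ng/mL·h

AUC = 2309 ng/mL·h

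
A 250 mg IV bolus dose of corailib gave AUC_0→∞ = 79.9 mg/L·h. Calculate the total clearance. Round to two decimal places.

CL = 3.13 L/h

CL = Dose_iv / AUC_0→∞
   = 250 / 79.9 = 3.12891 L/h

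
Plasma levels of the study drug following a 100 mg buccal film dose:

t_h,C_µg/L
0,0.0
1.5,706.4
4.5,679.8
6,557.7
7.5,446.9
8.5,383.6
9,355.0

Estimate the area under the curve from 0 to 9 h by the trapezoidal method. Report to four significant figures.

AUC = 4891 µg/L·h

Trapezoidal AUC_0→9:
  [0→1.5]: (0.0+706.4)/2 × 1.5 = 529.8
  [1.5→4.5]: (706.4+679.8)/2 × 3 = 2079.3
  [4.5→6]: (679.8+557.7)/2 × 1.5 = 928.125
  [6→7.5]: (557.7+446.9)/2 × 1.5 = 753.45
  [7.5→8.5]: (446.9+383.6)/2 × 1 = 415.25
  [8.5→9]: (383.6+355.0)/2 × 0.5 = 184.65
  Sum = 4890.575 µg/L·h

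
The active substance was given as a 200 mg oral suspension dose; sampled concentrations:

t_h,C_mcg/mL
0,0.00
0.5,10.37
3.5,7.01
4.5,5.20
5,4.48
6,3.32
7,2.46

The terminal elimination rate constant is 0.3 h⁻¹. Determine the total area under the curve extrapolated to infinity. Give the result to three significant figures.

AUC = 52.2 mcg/mL·h

Trapezoidal AUC_0→7:
  [0→0.5]: (0.00+10.37)/2 × 0.5 = 2.5925
  [0.5→3.5]: (10.37+7.01)/2 × 3 = 26.07
  [3.5→4.5]: (7.01+5.20)/2 × 1 = 6.105
  [4.5→5]: (5.20+4.48)/2 × 0.5 = 2.42
  [5→6]: (4.48+3.32)/2 × 1 = 3.9
  [6→7]: (3.32+2.46)/2 × 1 = 2.89
  Sum = 43.9775 mcg/mL·h
Extrapolated tail: C_last / k_e = 2.46 / 0.3 = 8.200
AUC_0→∞ = 43.9775 + 8.200 = 52.1775 mcg/mL·h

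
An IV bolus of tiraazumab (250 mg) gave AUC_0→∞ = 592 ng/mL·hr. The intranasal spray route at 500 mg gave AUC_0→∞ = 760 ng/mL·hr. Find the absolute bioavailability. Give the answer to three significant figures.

F = 0.642

F = (AUC_ev / D_ev) / (AUC_iv / D_iv)
  = (760/500) / (592/250)
  = 1.52 / 2.368 = 0.6419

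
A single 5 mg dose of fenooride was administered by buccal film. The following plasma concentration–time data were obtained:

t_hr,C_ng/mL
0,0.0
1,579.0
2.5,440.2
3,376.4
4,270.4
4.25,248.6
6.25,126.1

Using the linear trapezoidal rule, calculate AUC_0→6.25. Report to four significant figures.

AUC = 2021 ng/mL·hr

Trapezoidal AUC_0→6.25:
  [0→1]: (0.0+579.0)/2 × 1 = 289.5
  [1→2.5]: (579.0+440.2)/2 × 1.5 = 764.4
  [2.5→3]: (440.2+376.4)/2 × 0.5 = 204.15
  [3→4]: (376.4+270.4)/2 × 1 = 323.4
  [4→4.25]: (270.4+248.6)/2 × 0.25 = 64.875
  [4.25→6.25]: (248.6+126.1)/2 × 2 = 374.7
  Sum = 2021.025 ng/mL·hr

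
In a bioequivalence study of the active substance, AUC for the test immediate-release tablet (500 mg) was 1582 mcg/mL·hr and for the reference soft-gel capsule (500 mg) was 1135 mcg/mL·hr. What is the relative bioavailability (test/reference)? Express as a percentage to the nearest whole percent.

F_rel = (AUC_test/D_test) / (AUC_ref/D_ref)
      = (1582/500) / (1135/500)
      = 3.164 / 2.27 = 1.3938 = 139.38%

F_rel = 139%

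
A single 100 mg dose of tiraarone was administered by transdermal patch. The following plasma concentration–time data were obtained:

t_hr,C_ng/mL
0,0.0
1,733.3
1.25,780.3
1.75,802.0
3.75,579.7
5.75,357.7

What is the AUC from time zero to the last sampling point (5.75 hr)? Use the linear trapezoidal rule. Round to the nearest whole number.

Trapezoidal AUC_0→5.75:
  [0→1]: (0.0+733.3)/2 × 1 = 366.65
  [1→1.25]: (733.3+780.3)/2 × 0.25 = 189.2
  [1.25→1.75]: (780.3+802.0)/2 × 0.5 = 395.575
  [1.75→3.75]: (802.0+579.7)/2 × 2 = 1381.7
  [3.75→5.75]: (579.7+357.7)/2 × 2 = 937.4
  Sum = 3270.525 ng/mL·hr

AUC = 3271 ng/mL·hr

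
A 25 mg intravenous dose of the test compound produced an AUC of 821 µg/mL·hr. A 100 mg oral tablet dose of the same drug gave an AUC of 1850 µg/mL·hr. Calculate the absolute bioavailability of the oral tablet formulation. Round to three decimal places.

F = (AUC_ev / D_ev) / (AUC_iv / D_iv)
  = (1850/100) / (821/25)
  = 18.5 / 32.84 = 0.5633

F = 0.563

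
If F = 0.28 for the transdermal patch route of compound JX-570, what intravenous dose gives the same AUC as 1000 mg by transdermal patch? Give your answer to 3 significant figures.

Systemic exposure from an extravascular dose = F × D_ev, so the equivalent IV dose is F × D_ev.
D_iv = F × D_ev = 0.28 × 1000 = 280 mg

D_iv = 280 mg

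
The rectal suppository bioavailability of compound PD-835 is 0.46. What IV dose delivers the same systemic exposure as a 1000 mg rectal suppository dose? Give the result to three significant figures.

Systemic exposure from an extravascular dose = F × D_ev, so the equivalent IV dose is F × D_ev.
D_iv = F × D_ev = 0.46 × 1000 = 460 mg

D_iv = 460 mg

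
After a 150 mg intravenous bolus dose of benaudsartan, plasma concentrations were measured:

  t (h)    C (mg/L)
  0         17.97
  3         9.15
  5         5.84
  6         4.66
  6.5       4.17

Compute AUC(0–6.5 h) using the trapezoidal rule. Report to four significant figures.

AUC = 63.13 mg/L·h

Trapezoidal AUC_0→6.5:
  [0→3]: (17.97+9.15)/2 × 3 = 40.68
  [3→5]: (9.15+5.84)/2 × 2 = 14.99
  [5→6]: (5.84+4.66)/2 × 1 = 5.25
  [6→6.5]: (4.66+4.17)/2 × 0.5 = 2.2075
  Sum = 63.1275 mg/L·h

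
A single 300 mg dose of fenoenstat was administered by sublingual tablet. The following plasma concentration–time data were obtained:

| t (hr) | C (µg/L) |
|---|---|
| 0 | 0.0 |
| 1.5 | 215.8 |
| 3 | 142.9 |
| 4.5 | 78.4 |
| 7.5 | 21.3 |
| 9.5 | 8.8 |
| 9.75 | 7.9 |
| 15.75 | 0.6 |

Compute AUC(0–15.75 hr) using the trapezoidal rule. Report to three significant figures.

Trapezoidal AUC_0→15.75:
  [0→1.5]: (0.0+215.8)/2 × 1.5 = 161.85
  [1.5→3]: (215.8+142.9)/2 × 1.5 = 269.025
  [3→4.5]: (142.9+78.4)/2 × 1.5 = 165.975
  [4.5→7.5]: (78.4+21.3)/2 × 3 = 149.55
  [7.5→9.5]: (21.3+8.8)/2 × 2 = 30.1
  [9.5→9.75]: (8.8+7.9)/2 × 0.25 = 2.0875
  [9.75→15.75]: (7.9+0.6)/2 × 6 = 25.5
  Sum = 804.0875 µg/L·hr

AUC = 804 µg/L·hr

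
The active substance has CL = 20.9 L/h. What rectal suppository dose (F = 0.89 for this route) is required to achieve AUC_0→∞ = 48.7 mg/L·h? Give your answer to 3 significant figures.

Dose = 1140 mg

Dose = CL × AUC_0→∞ / F
     = 20.9 × 48.7 / 0.89 = 1143.63 mg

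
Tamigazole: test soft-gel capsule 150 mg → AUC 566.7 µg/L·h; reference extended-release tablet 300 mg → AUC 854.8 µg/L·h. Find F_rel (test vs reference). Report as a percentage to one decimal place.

F_rel = 132.6%

F_rel = (AUC_test/D_test) / (AUC_ref/D_ref)
      = (566.7/150) / (854.8/300)
      = 3.778 / 2.84933 = 1.3259 = 132.59%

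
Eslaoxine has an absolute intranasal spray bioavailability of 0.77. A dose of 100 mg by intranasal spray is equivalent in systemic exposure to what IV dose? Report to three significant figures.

Systemic exposure from an extravascular dose = F × D_ev, so the equivalent IV dose is F × D_ev.
D_iv = F × D_ev = 0.77 × 100 = 77 mg

D_iv = 77.0 mg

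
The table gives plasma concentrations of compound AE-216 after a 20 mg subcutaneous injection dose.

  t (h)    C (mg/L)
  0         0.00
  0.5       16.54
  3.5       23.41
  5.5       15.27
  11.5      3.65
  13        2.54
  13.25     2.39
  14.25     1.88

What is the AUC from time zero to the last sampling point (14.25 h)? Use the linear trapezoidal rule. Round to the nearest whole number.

AUC = 167 mg/L·h

Trapezoidal AUC_0→14.25:
  [0→0.5]: (0.00+16.54)/2 × 0.5 = 4.135
  [0.5→3.5]: (16.54+23.41)/2 × 3 = 59.925
  [3.5→5.5]: (23.41+15.27)/2 × 2 = 38.68
  [5.5→11.5]: (15.27+3.65)/2 × 6 = 56.76
  [11.5→13]: (3.65+2.54)/2 × 1.5 = 4.6425
  [13→13.25]: (2.54+2.39)/2 × 0.25 = 0.61625
  [13.25→14.25]: (2.39+1.88)/2 × 1 = 2.135
  Sum = 166.89375 mg/L·h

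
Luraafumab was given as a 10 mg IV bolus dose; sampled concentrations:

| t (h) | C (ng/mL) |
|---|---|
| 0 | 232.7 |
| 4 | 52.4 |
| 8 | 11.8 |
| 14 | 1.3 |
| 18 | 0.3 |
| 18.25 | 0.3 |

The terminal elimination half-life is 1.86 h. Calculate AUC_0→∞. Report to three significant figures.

AUC = 742 ng/mL·h

Trapezoidal AUC_0→18.25:
  [0→4]: (232.7+52.4)/2 × 4 = 570.2
  [4→8]: (52.4+11.8)/2 × 4 = 128.4
  [8→14]: (11.8+1.3)/2 × 6 = 39.3
  [14→18]: (1.3+0.3)/2 × 4 = 3.2
  [18→18.25]: (0.3+0.3)/2 × 0.25 = 0.075
  Sum = 741.175 ng/mL·h
k_e = ln2 / t½ = 0.693147 / 1.86 = 0.3727 h^-1
Extrapolated tail: C_last / k_e = 0.3 / 0.3727 = 0.805
AUC_0→∞ = 741.175 + 0.805 = 741.98 ng/mL·h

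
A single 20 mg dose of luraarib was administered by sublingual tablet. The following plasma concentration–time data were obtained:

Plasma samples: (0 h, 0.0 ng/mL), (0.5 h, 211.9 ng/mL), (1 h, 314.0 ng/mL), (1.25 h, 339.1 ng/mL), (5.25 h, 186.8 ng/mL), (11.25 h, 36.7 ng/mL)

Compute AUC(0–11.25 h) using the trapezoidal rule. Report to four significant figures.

AUC = 1988 ng/mL·h

Trapezoidal AUC_0→11.25:
  [0→0.5]: (0.0+211.9)/2 × 0.5 = 52.975
  [0.5→1]: (211.9+314.0)/2 × 0.5 = 131.475
  [1→1.25]: (314.0+339.1)/2 × 0.25 = 81.6375
  [1.25→5.25]: (339.1+186.8)/2 × 4 = 1051.8
  [5.25→11.25]: (186.8+36.7)/2 × 6 = 670.5
  Sum = 1988.3875 ng/mL·h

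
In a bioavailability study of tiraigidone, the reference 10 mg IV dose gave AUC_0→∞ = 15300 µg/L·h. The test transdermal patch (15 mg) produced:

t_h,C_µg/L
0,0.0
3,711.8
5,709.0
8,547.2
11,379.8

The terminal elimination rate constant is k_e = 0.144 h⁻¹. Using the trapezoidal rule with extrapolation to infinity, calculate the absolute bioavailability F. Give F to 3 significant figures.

F = 0.366

Trapezoidal AUC_0→11 (transdermal patch):
  [0→3]: (0.0+711.8)/2 × 3 = 1067.7
  [3→5]: (711.8+709.0)/2 × 2 = 1420.8
  [5→8]: (709.0+547.2)/2 × 3 = 1884.3
  [8→11]: (547.2+379.8)/2 × 3 = 1390.5
  Sum = 5763.3 µg/L·h
Tail: C_last/k_e = 379.8/0.144 = 2637.500
AUC_0→∞ (transdermal patch) = 5763.3 + 2637.500 = 8400.8 µg/L·h
F = (AUC_ev/D_ev)/(AUC_iv/D_iv) = (8400.8/15)/(15300/10) = 560.053/1530 = 0.3660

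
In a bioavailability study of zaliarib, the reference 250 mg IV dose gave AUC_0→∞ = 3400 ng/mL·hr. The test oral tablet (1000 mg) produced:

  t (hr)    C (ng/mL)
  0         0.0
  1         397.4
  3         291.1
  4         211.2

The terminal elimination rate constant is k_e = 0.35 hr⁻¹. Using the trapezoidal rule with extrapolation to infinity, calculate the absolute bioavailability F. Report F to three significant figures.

F = 0.128

Trapezoidal AUC_0→4 (oral tablet):
  [0→1]: (0.0+397.4)/2 × 1 = 198.7
  [1→3]: (397.4+291.1)/2 × 2 = 688.5
  [3→4]: (291.1+211.2)/2 × 1 = 251.15
  Sum = 1138.35 ng/mL·hr
Tail: C_last/k_e = 211.2/0.35 = 603.429
AUC_0→∞ (oral tablet) = 1138.35 + 603.429 = 1741.779 ng/mL·hr
F = (AUC_ev/D_ev)/(AUC_iv/D_iv) = (1741.779/1000)/(3400/250) = 1.741779/13.6 = 0.1281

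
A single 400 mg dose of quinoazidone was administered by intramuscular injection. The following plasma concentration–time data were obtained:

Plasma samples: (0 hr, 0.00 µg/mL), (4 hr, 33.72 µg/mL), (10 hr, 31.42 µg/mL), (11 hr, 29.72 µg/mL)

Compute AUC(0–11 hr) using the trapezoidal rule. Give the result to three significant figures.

AUC = 293 µg/mL·hr

Trapezoidal AUC_0→11:
  [0→4]: (0.00+33.72)/2 × 4 = 67.44
  [4→10]: (33.72+31.42)/2 × 6 = 195.42
  [10→11]: (31.42+29.72)/2 × 1 = 30.57
  Sum = 293.43 µg/mL·hr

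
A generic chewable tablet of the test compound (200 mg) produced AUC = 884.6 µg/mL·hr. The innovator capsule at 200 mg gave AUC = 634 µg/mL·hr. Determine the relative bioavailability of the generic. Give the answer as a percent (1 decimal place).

F_rel = 139.5%

F_rel = (AUC_test/D_test) / (AUC_ref/D_ref)
      = (884.6/200) / (634/200)
      = 4.423 / 3.17 = 1.3953 = 139.53%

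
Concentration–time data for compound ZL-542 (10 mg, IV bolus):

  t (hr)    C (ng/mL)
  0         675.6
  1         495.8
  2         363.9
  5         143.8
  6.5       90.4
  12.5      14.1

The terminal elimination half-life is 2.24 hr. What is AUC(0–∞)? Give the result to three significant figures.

AUC = 2310 ng/mL·hr

Trapezoidal AUC_0→12.5:
  [0→1]: (675.6+495.8)/2 × 1 = 585.7
  [1→2]: (495.8+363.9)/2 × 1 = 429.85
  [2→5]: (363.9+143.8)/2 × 3 = 761.55
  [5→6.5]: (143.8+90.4)/2 × 1.5 = 175.65
  [6.5→12.5]: (90.4+14.1)/2 × 6 = 313.5
  Sum = 2266.25 ng/mL·hr
k_e = ln2 / t½ = 0.693147 / 2.24 = 0.3094 hr^-1
Extrapolated tail: C_last / k_e = 14.1 / 0.3094 = 45.572
AUC_0→∞ = 2266.25 + 45.572 = 2311.822 ng/mL·hr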